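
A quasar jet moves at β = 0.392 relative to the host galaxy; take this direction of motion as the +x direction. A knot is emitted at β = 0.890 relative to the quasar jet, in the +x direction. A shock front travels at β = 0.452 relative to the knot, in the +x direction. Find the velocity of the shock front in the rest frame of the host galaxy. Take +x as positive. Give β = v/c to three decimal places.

Apply u = (u' + v)/(1 + u'v/c²) successively, working outward toward the host galaxy.
Start: velocity of the quasar jet relative to the host galaxy = 0.3920c.
Compose with the knot (u' = 0.890 in the quasar jet frame): u_1 = (0.890 + 0.392) / (1 + 0.890·0.392) = 1.2820/1.3489 = 0.9504.
Compose with the shock front (u' = 0.452 in the knot frame): u_2 = (0.452 + 0.950) / (1 + 0.452·0.950) = 1.4024/1.4296 = 0.9810.

β = 0.981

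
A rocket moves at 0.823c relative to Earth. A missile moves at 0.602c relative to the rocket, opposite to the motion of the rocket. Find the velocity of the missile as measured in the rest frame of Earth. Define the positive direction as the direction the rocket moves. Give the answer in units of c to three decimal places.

+0.438c

With v = 0.823 and u' = -0.602 (in units of c),
u = (u' + v)/(1 + u'v/c²):
u = (-0.602 + 0.823) / (1 + (-0.602)·0.823) = 0.2210/0.5046 = 0.4380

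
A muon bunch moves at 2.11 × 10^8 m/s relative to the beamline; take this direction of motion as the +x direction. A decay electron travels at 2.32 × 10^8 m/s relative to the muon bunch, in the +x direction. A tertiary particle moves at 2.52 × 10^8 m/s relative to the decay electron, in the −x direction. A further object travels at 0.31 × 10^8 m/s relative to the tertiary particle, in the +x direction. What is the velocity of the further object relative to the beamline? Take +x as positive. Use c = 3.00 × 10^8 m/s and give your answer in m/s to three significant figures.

+1.97 × 10^8 m/s

Apply u = (u' + v)/(1 + u'v/c²) successively, working outward toward the beamline.
(Dividing each given speed by c = 3.00 × 10^8 m/s to work in units of c.)
Start: velocity of the muon bunch relative to the beamline = 0.7033c.
Compose with the decay electron (u' = 0.773 in the muon bunch frame): u_1 = (0.773 + 0.703) / (1 + 0.773·0.703) = 1.4767/1.5439 = 0.9564.
Compose with the tertiary particle (u' = -0.840 in the decay electron frame): u_2 = (-0.840 + 0.956) / (1 + (-0.840)·0.956) = 0.1164/0.1966 = 0.5923.
Compose with the further object (u' = 0.103 in the tertiary particle frame): u_3 = (0.103 + 0.592) / (1 + 0.103·0.592) = 0.6957/1.0612 = 0.6555.
So u = 0.6555 × 3.00 × 10^8 m/s.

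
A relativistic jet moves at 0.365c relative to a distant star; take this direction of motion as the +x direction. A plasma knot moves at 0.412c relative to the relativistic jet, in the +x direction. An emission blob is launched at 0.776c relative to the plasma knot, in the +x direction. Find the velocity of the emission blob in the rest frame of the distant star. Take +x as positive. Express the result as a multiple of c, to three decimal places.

0.952c

Apply u = (u' + v)/(1 + u'v/c²) successively, working outward toward the distant star.
Start: velocity of the relativistic jet relative to the distant star = 0.3650c.
Compose with the plasma knot (u' = 0.412 in the relativistic jet frame): u_1 = (0.412 + 0.365) / (1 + 0.412·0.365) = 0.7770/1.1504 = 0.6754.
Compose with the emission blob (u' = 0.776 in the plasma knot frame): u_2 = (0.776 + 0.675) / (1 + 0.776·0.675) = 1.4514/1.5241 = 0.9523.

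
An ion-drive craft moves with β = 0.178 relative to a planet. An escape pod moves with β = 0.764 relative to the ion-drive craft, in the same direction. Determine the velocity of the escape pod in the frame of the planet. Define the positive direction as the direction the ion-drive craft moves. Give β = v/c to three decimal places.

β = 0.829

With v = 0.178 and u' = 0.764 (in units of c),
u = (u' + v)/(1 + u'v/c²):
u = (0.764 + 0.178) / (1 + 0.764·0.178) = 0.9420/1.1360 = 0.8292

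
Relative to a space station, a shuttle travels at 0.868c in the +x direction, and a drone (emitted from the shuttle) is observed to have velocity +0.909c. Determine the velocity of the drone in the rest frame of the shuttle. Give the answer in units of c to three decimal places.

Invert the composition law: u' = (u − v)/(1 − uv/c²).
u' = (0.909 − 0.868) / (1 − (0.909)(0.868)) = 0.0410/0.2110 = 0.1943.

+0.194c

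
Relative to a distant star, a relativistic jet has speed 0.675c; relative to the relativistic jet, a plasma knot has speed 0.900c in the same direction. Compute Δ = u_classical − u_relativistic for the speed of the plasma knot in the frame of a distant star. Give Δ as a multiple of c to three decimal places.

Galilean: u_cl = 0.900 + 0.675 = 1.5750.
Relativistic: u_rel = (0.900 + 0.675) / (1 + 0.900·0.675) = 1.5750/1.6075 = 0.9798.
Δ = 1.5750 − 0.9798 = 0.5952.
(The classical prediction exceeds c; the relativistic result does not.)

Δ = 0.595c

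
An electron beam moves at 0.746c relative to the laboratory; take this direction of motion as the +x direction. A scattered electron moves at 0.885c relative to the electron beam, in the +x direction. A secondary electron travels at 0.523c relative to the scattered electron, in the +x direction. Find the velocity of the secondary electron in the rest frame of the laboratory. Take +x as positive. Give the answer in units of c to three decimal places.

Apply u = (u' + v)/(1 + u'v/c²) successively, working outward toward the laboratory.
Start: velocity of the electron beam relative to the laboratory = 0.7460c.
Compose with the scattered electron (u' = 0.885 in the electron beam frame): u_1 = (0.885 + 0.746) / (1 + 0.885·0.746) = 1.6310/1.6602 = 0.9824.
Compose with the secondary electron (u' = 0.523 in the scattered electron frame): u_2 = (0.523 + 0.982) / (1 + 0.523·0.982) = 1.5054/1.5138 = 0.9945.

0.994c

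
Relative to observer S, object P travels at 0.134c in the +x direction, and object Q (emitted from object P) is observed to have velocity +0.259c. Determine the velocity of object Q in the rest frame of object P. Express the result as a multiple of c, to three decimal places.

Invert the composition law: u' = (u − v)/(1 − uv/c²).
u' = (0.259 − 0.134) / (1 − (0.259)(0.134)) = 0.1250/0.9653 = 0.1295.

+0.129c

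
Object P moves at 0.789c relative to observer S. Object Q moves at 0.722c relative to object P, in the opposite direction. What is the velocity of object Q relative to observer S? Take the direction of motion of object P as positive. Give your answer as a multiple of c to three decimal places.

+0.156c

With v = 0.789 and u' = -0.722 (in units of c),
u = (u' + v)/(1 + u'v/c²):
u = (-0.722 + 0.789) / (1 + (-0.722)·0.789) = 0.0670/0.4303 = 0.1557
(Galilean addition would give +0.067c.)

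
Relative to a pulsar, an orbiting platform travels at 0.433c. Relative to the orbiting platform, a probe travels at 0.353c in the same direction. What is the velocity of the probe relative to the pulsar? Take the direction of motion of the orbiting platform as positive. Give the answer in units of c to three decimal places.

With v = 0.433 and u' = 0.353 (in units of c),
u = (u' + v)/(1 + u'v/c²):
u = (0.353 + 0.433) / (1 + 0.353·0.433) = 0.7860/1.1528 = 0.6818
(Galilean addition would give +0.786c.)

0.682c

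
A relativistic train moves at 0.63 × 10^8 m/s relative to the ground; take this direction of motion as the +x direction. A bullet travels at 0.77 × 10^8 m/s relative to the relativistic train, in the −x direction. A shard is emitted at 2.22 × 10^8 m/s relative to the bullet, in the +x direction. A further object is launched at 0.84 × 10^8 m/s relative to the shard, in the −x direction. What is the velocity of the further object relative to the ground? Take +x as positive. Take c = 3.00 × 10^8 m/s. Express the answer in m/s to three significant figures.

Apply u = (u' + v)/(1 + u'v/c²) successively, working outward toward the ground.
(Dividing each given speed by c = 3.00 × 10^8 m/s to work in units of c.)
Start: velocity of the relativistic train relative to the ground = 0.2100c.
Compose with the bullet (u' = -0.257 in the relativistic train frame): u_1 = (-0.257 + 0.210) / (1 + (-0.257)·0.210) = -0.0467/0.9461 = -0.0493.
Compose with the shard (u' = 0.740 in the bullet frame): u_2 = (0.740 + (-0.049)) / (1 + 0.740·(-0.049)) = 0.6907/0.9635 = 0.7168.
Compose with the further object (u' = -0.280 in the shard frame): u_3 = (-0.280 + 0.717) / (1 + (-0.280)·0.717) = 0.4368/0.7993 = 0.5465.
So u = 0.5465 × 3.00 × 10^8 m/s.

+1.64 × 10^8 m/s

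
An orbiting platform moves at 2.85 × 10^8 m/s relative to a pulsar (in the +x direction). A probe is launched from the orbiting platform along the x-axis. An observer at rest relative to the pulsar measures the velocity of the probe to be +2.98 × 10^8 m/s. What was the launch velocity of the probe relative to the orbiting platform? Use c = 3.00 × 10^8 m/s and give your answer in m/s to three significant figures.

+2.31 × 10^8 m/s

v = 0.950c, u = 0.993c.
Invert the composition law: u' = (u − v)/(1 − uv/c²).
u' = (0.993 − 0.950) / (1 − (0.993)(0.950)) = 0.0433/0.0563 = 0.7692.
u' = 0.7692 × 3.00 × 10^8 m/s.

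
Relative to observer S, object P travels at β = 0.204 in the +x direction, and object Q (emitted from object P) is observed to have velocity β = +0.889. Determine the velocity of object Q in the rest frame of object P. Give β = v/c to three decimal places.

Invert the composition law: u' = (u − v)/(1 − uv/c²).
u' = (0.889 − 0.204) / (1 − (0.889)(0.204)) = 0.6850/0.8186 = 0.8367.

β = +0.837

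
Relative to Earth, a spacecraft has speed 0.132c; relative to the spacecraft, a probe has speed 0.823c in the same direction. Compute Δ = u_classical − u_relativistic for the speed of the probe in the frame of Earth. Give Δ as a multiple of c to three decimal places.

Galilean: u_cl = 0.823 + 0.132 = 0.9550.
Relativistic: u_rel = (0.823 + 0.132) / (1 + 0.823·0.132) = 0.9550/1.1086 = 0.8614.
Δ = 0.9550 − 0.8614 = 0.0936.

Δ = 0.094c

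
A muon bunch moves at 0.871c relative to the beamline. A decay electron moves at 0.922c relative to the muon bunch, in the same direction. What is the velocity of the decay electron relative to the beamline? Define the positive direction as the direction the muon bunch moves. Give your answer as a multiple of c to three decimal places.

With v = 0.871 and u' = 0.922 (in units of c),
u = (u' + v)/(1 + u'v/c²):
u = (0.922 + 0.871) / (1 + 0.922·0.871) = 1.7930/1.8031 = 0.9944
(Galilean addition would give +1.793c, exceeding c.)

0.994c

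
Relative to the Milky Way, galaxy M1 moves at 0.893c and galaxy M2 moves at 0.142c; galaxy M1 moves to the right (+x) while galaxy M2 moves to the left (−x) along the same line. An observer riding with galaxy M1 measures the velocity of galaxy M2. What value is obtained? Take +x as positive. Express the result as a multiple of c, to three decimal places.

-0.919c

β_A = 0.893, β_B = -0.142.
Transform to A's frame with the inverse velocity-addition law: u' = (u − v)/(1 − uv/c²), taking u = β_B and v = β_A.
u' = (-0.142 − 0.893) / (1 − (0.893)(-0.142)) = -1.0350/1.1268 = -0.9185.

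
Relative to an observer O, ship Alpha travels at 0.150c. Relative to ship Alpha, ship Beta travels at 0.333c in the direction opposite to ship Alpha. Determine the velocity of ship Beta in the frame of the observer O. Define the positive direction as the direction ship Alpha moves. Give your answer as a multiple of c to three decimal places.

-0.193c

With v = 0.150 and u' = -0.333 (in units of c),
u = (u' + v)/(1 + u'v/c²):
u = (-0.333 + 0.150) / (1 + (-0.333)·0.150) = -0.1830/0.9500 = -0.1926
(Galilean addition would give -0.183c.)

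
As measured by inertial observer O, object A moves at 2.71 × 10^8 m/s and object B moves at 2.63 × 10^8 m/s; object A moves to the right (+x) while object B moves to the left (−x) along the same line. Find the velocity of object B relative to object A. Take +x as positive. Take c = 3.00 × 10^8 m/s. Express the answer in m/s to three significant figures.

β_A = 0.903, β_B = -0.877 (dividing each by c = 3.00 × 10^8 m/s).
Transform to A's frame with the inverse velocity-addition law: u' = (u − v)/(1 − uv/c²), taking u = β_B and v = β_A.
u' = (-0.877 − 0.903) / (1 − (0.903)(-0.877)) = -1.7800/1.7919 = -0.9933.
u' = -0.9933 × 3.00 × 10^8 m/s.

-2.98 × 10^8 m/s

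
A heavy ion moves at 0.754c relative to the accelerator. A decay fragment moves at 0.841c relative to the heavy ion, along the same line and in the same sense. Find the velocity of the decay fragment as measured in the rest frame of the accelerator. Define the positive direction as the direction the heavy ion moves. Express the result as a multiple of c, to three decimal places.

With v = 0.754 and u' = 0.841 (in units of c),
u = (u' + v)/(1 + u'v/c²):
u = (0.841 + 0.754) / (1 + 0.841·0.754) = 1.5950/1.6341 = 0.9761

0.976c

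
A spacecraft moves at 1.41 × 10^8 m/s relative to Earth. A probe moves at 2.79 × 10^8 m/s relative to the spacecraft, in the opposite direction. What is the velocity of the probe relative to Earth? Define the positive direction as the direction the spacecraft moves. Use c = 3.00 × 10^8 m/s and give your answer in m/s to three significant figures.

-2.45 × 10^8 m/s

In units of c (dividing by 3.00 × 10^8 m/s): v = 0.470, u' = -0.930.
u = (u' + v)/(1 + u'v/c²):
u = (-0.930 + 0.470) / (1 + (-0.930)·0.470) = -0.4600/0.5629 = -0.8172
(Galilean addition would give -0.460c.)
Converting back: u = -0.8172 × 3.00 × 10^8 m/s.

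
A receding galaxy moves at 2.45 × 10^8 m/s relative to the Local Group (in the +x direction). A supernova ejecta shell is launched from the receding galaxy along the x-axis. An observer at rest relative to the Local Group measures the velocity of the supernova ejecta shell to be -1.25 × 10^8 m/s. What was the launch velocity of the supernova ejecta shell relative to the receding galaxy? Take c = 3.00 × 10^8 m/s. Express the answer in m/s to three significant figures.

-2.76 × 10^8 m/s

v = 0.817c, u = -0.417c.
Invert the composition law: u' = (u − v)/(1 − uv/c²).
u' = (-0.417 − 0.817) / (1 − (-0.417)(0.817)) = -1.2333/1.3403 = -0.9202.
u' = -0.9202 × 3.00 × 10^8 m/s.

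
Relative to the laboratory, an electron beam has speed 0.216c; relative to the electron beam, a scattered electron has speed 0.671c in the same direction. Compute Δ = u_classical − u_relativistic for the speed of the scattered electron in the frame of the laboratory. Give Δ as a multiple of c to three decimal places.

Galilean: u_cl = 0.671 + 0.216 = 0.8870.
Relativistic: u_rel = (0.671 + 0.216) / (1 + 0.671·0.216) = 0.8870/1.1449 = 0.7747.
Δ = 0.8870 − 0.7747 = 0.1123.

Δ = 0.112c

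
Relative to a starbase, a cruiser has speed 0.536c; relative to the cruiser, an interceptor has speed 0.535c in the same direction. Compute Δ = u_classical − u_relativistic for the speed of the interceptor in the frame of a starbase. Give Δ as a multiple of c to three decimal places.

Δ = 0.239c

Galilean: u_cl = 0.535 + 0.536 = 1.0710.
Relativistic: u_rel = (0.535 + 0.536) / (1 + 0.535·0.536) = 1.0710/1.2868 = 0.8323.
Δ = 1.0710 − 0.8323 = 0.2387.
(The classical prediction exceeds c; the relativistic result does not.)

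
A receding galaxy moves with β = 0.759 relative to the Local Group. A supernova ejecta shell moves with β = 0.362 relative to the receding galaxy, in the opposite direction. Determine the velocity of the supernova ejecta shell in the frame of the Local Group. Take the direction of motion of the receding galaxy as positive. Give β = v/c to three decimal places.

With v = 0.759 and u' = -0.362 (in units of c),
u = (u' + v)/(1 + u'v/c²):
u = (-0.362 + 0.759) / (1 + (-0.362)·0.759) = 0.3970/0.7252 = 0.5474
(Galilean addition would give +0.397c.)

β = +0.547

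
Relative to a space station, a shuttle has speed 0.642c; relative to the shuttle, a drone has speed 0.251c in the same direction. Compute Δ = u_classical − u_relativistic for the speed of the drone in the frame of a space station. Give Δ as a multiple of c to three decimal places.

Galilean: u_cl = 0.251 + 0.642 = 0.8930.
Relativistic: u_rel = (0.251 + 0.642) / (1 + 0.251·0.642) = 0.8930/1.1611 = 0.7691.
Δ = 0.8930 − 0.7691 = 0.1239.

Δ = 0.124c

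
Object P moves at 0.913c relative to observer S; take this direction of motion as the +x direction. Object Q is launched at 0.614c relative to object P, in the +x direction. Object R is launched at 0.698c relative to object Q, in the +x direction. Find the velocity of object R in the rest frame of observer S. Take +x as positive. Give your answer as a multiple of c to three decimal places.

Apply u = (u' + v)/(1 + u'v/c²) successively, working outward toward observer S.
Start: velocity of object P relative to observer S = 0.9130c.
Compose with object Q (u' = 0.614 in object P frame): u_1 = (0.614 + 0.913) / (1 + 0.614·0.913) = 1.5270/1.5606 = 0.9785.
Compose with object R (u' = 0.698 in object Q frame): u_2 = (0.698 + 0.978) / (1 + 0.698·0.978) = 1.6765/1.6830 = 0.9961.

0.996c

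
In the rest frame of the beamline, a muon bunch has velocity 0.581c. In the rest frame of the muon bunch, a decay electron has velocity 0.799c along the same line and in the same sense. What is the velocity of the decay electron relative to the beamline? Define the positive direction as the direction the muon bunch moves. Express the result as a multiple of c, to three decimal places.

0.942c

With v = 0.581 and u' = 0.799 (in units of c),
u = (u' + v)/(1 + u'v/c²):
u = (0.799 + 0.581) / (1 + 0.799·0.581) = 1.3800/1.4642 = 0.9425
(Galilean addition would give +1.380c, exceeding c.)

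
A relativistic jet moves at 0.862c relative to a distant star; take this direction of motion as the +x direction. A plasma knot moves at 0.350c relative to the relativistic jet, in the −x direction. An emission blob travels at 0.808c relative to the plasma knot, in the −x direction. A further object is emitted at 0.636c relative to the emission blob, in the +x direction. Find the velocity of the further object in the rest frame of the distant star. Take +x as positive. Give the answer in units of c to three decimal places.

Apply u = (u' + v)/(1 + u'v/c²) successively, working outward toward the distant star.
Start: velocity of the relativistic jet relative to the distant star = 0.8620c.
Compose with the plasma knot (u' = -0.350 in the relativistic jet frame): u_1 = (-0.350 + 0.862) / (1 + (-0.350)·0.862) = 0.5120/0.6983 = 0.7332.
Compose with the emission blob (u' = -0.808 in the plasma knot frame): u_2 = (-0.808 + 0.733) / (1 + (-0.808)·0.733) = -0.0748/0.4076 = -0.1835.
Compose with the further object (u' = 0.636 in the emission blob frame): u_3 = (0.636 + (-0.184)) / (1 + 0.636·(-0.184)) = 0.4525/0.8833 = 0.5123.

+0.512c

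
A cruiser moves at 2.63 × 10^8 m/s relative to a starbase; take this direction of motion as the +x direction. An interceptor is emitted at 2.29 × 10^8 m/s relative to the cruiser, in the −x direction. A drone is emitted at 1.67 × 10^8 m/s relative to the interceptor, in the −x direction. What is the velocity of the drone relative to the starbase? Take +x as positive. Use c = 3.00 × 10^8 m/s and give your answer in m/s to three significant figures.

Apply u = (u' + v)/(1 + u'v/c²) successively, working outward toward the starbase.
(Dividing each given speed by c = 3.00 × 10^8 m/s to work in units of c.)
Start: velocity of the cruiser relative to the starbase = 0.8767c.
Compose with the interceptor (u' = -0.763 in the cruiser frame): u_1 = (-0.763 + 0.877) / (1 + (-0.763)·0.877) = 0.1133/0.3308 = 0.3426.
Compose with the drone (u' = -0.557 in the interceptor frame): u_2 = (-0.557 + 0.343) / (1 + (-0.557)·0.343) = -0.2141/0.8093 = -0.2645.
So u = -0.2645 × 3.00 × 10^8 m/s.

-7.94 × 10^7 m/s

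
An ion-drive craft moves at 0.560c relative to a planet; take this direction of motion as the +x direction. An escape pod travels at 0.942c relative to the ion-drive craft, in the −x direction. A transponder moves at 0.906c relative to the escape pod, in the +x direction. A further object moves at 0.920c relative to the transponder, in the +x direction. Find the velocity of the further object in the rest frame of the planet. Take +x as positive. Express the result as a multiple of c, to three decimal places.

Apply u = (u' + v)/(1 + u'v/c²) successively, working outward toward the planet.
Start: velocity of the ion-drive craft relative to the planet = 0.5600c.
Compose with the escape pod (u' = -0.942 in the ion-drive craft frame): u_1 = (-0.942 + 0.560) / (1 + (-0.942)·0.560) = -0.3820/0.4725 = -0.8085.
Compose with the transponder (u' = 0.906 in the escape pod frame): u_2 = (0.906 + (-0.808)) / (1 + 0.906·(-0.808)) = 0.0975/0.2675 = 0.3645.
Compose with the further object (u' = 0.920 in the transponder frame): u_3 = (0.920 + 0.364) / (1 + 0.920·0.364) = 1.2845/1.3353 = 0.9619.

+0.962c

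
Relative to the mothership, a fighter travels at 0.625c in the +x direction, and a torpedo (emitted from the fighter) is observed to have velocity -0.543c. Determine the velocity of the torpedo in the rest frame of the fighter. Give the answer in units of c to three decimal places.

Invert the composition law: u' = (u − v)/(1 − uv/c²).
u' = (-0.543 − 0.625) / (1 − (-0.543)(0.625)) = -1.1680/1.3394 = -0.8720.

-0.872c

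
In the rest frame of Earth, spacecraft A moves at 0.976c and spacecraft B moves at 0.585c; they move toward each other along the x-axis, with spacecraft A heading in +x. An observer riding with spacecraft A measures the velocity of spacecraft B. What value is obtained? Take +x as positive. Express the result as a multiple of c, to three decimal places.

β_A = 0.976, β_B = -0.585.
Transform to A's frame with the inverse velocity-addition law: u' = (u − v)/(1 − uv/c²), taking u = β_B and v = β_A.
u' = (-0.585 − 0.976) / (1 − (0.976)(-0.585)) = -1.5610/1.5710 = -0.9937.

-0.994c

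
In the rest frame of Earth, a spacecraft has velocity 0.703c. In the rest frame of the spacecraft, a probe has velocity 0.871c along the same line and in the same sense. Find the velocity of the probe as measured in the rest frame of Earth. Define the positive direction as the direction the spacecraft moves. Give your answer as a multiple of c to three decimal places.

0.976c

With v = 0.703 and u' = 0.871 (in units of c),
u = (u' + v)/(1 + u'v/c²):
u = (0.871 + 0.703) / (1 + 0.871·0.703) = 1.5740/1.6123 = 0.9762
(Galilean addition would give +1.574c, exceeding c.)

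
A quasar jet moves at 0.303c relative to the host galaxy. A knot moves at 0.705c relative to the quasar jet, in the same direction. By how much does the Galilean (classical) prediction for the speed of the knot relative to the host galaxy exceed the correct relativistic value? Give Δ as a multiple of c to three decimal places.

Galilean: u_cl = 0.705 + 0.303 = 1.0080.
Relativistic: u_rel = (0.705 + 0.303) / (1 + 0.705·0.303) = 1.0080/1.2136 = 0.8306.
Δ = 1.0080 − 0.8306 = 0.1774.
(The classical prediction exceeds c; the relativistic result does not.)

Δ = 0.177c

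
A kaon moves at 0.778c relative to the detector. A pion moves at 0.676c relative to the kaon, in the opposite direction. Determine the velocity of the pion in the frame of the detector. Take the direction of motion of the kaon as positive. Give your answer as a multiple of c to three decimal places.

+0.215c

With v = 0.778 and u' = -0.676 (in units of c),
u = (u' + v)/(1 + u'v/c²):
u = (-0.676 + 0.778) / (1 + (-0.676)·0.778) = 0.1020/0.4741 = 0.2152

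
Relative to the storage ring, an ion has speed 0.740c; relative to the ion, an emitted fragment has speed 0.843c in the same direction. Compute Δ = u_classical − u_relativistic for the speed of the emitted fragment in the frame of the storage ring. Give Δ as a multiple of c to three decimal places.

Galilean: u_cl = 0.843 + 0.740 = 1.5830.
Relativistic: u_rel = (0.843 + 0.740) / (1 + 0.843·0.740) = 1.5830/1.6238 = 0.9749.
Δ = 1.5830 − 0.9749 = 0.6081.
(The classical prediction exceeds c; the relativistic result does not.)

Δ = 0.608c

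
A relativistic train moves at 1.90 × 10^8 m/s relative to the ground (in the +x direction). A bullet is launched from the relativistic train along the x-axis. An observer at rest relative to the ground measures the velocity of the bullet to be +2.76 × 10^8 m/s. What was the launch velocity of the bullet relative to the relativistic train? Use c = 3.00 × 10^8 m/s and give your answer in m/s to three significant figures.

v = 0.633c, u = 0.920c.
Invert the composition law: u' = (u − v)/(1 − uv/c²).
u' = (0.920 − 0.633) / (1 − (0.920)(0.633)) = 0.2867/0.4173 = 0.6869.
u' = 0.6869 × 3.00 × 10^8 m/s.

+2.06 × 10^8 m/s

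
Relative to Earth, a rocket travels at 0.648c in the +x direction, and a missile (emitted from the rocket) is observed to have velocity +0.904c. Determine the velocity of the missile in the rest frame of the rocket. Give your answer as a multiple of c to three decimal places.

+0.618c

Invert the composition law: u' = (u − v)/(1 − uv/c²).
u' = (0.904 − 0.648) / (1 − (0.904)(0.648)) = 0.2560/0.4142 = 0.6180.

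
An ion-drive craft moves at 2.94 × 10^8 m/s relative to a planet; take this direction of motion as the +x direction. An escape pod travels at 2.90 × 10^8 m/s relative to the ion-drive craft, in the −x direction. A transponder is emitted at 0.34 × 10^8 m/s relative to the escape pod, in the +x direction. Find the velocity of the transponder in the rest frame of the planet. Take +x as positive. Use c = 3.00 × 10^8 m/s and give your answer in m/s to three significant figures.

Apply u = (u' + v)/(1 + u'v/c²) successively, working outward toward the planet.
(Dividing each given speed by c = 3.00 × 10^8 m/s to work in units of c.)
Start: velocity of the ion-drive craft relative to the planet = 0.9800c.
Compose with the escape pod (u' = -0.967 in the ion-drive craft frame): u_1 = (-0.967 + 0.980) / (1 + (-0.967)·0.980) = 0.0133/0.0527 = 0.2532.
Compose with the transponder (u' = 0.113 in the escape pod frame): u_2 = (0.113 + 0.253) / (1 + 0.113·0.253) = 0.3665/1.0287 = 0.3563.
So u = 0.3563 × 3.00 × 10^8 m/s.

+1.07 × 10^8 m/s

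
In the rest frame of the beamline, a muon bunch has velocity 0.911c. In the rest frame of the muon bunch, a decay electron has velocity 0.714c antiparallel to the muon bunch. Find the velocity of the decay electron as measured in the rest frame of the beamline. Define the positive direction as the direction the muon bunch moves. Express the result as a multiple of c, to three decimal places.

With v = 0.911 and u' = -0.714 (in units of c),
u = (u' + v)/(1 + u'v/c²):
u = (-0.714 + 0.911) / (1 + (-0.714)·0.911) = 0.1970/0.3495 = 0.5636
(Galilean addition would give +0.197c.)

+0.564c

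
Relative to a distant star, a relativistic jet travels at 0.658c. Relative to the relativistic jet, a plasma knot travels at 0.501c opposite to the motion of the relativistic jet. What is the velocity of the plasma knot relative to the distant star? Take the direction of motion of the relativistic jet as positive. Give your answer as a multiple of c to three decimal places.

+0.234c

With v = 0.658 and u' = -0.501 (in units of c),
u = (u' + v)/(1 + u'v/c²):
u = (-0.501 + 0.658) / (1 + (-0.501)·0.658) = 0.1570/0.6703 = 0.2342
(Galilean addition would give +0.157c.)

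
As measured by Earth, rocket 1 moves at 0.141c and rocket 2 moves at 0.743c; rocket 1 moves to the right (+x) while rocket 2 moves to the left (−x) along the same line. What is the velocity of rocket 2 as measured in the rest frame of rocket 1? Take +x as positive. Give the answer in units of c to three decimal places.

-0.800c

β_A = 0.141, β_B = -0.743.
Transform to A's frame with the inverse velocity-addition law: u' = (u − v)/(1 − uv/c²), taking u = β_B and v = β_A.
u' = (-0.743 − 0.141) / (1 − (0.141)(-0.743)) = -0.8840/1.1048 = -0.8002.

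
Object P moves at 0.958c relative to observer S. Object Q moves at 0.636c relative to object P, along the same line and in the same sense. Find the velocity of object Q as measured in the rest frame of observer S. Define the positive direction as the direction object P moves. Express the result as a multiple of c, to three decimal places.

0.991c

With v = 0.958 and u' = 0.636 (in units of c),
u = (u' + v)/(1 + u'v/c²):
u = (0.636 + 0.958) / (1 + 0.636·0.958) = 1.5940/1.6093 = 0.9905
(Galilean addition would give +1.594c, exceeding c.)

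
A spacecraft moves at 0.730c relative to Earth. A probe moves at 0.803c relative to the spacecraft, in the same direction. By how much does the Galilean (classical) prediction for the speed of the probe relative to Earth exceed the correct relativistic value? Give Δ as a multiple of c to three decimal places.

Δ = 0.567c

Galilean: u_cl = 0.803 + 0.730 = 1.5330.
Relativistic: u_rel = (0.803 + 0.730) / (1 + 0.803·0.730) = 1.5330/1.5862 = 0.9665.
Δ = 1.5330 − 0.9665 = 0.5665.
(The classical prediction exceeds c; the relativistic result does not.)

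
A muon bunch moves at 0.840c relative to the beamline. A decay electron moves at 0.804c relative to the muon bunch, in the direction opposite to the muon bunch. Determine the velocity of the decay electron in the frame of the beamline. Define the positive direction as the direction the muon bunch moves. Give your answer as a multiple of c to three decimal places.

With v = 0.840 and u' = -0.804 (in units of c),
u = (u' + v)/(1 + u'v/c²):
u = (-0.804 + 0.840) / (1 + (-0.804)·0.840) = 0.0360/0.3246 = 0.1109
(Galilean addition would give +0.036c.)

+0.111c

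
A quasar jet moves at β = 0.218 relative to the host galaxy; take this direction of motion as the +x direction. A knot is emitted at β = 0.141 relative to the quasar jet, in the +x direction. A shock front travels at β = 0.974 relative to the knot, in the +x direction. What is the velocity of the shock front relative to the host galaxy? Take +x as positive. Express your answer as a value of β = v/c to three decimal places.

Apply u = (u' + v)/(1 + u'v/c²) successively, working outward toward the host galaxy.
Start: velocity of the quasar jet relative to the host galaxy = 0.2180c.
Compose with the knot (u' = 0.141 in the quasar jet frame): u_1 = (0.141 + 0.218) / (1 + 0.141·0.218) = 0.3590/1.0307 = 0.3483.
Compose with the shock front (u' = 0.974 in the knot frame): u_2 = (0.974 + 0.348) / (1 + 0.974·0.348) = 1.3223/1.3392 = 0.9873.

β = 0.987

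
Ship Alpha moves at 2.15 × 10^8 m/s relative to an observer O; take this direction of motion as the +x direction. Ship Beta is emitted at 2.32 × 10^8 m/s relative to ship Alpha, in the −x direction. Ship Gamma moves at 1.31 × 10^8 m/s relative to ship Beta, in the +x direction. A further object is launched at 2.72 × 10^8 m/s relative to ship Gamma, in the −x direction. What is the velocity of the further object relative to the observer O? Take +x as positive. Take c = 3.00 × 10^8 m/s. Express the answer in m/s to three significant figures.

Apply u = (u' + v)/(1 + u'v/c²) successively, working outward toward the observer O.
(Dividing each given speed by c = 3.00 × 10^8 m/s to work in units of c.)
Start: velocity of ship Alpha relative to the observer O = 0.7167c.
Compose with ship Beta (u' = -0.773 in ship Alpha frame): u_1 = (-0.773 + 0.717) / (1 + (-0.773)·0.717) = -0.0567/0.4458 = -0.1271.
Compose with ship Gamma (u' = 0.437 in ship Beta frame): u_2 = (0.437 + (-0.127)) / (1 + 0.437·(-0.127)) = 0.3095/0.9445 = 0.3277.
Compose with the further object (u' = -0.907 in ship Gamma frame): u_3 = (-0.907 + 0.328) / (1 + (-0.907)·0.328) = -0.5789/0.7028 = -0.8237.
So u = -0.8237 × 3.00 × 10^8 m/s.

-2.47 × 10^8 m/s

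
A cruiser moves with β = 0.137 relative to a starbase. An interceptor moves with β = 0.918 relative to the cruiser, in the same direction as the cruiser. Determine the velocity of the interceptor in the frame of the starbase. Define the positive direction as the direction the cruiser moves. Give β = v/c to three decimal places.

β = 0.937

With v = 0.137 and u' = 0.918 (in units of c),
u = (u' + v)/(1 + u'v/c²):
u = (0.918 + 0.137) / (1 + 0.918·0.137) = 1.0550/1.1258 = 0.9371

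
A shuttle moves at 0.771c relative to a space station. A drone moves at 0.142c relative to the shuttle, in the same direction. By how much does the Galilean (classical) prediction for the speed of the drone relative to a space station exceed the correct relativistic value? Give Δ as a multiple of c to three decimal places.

Galilean: u_cl = 0.142 + 0.771 = 0.9130.
Relativistic: u_rel = (0.142 + 0.771) / (1 + 0.142·0.771) = 0.9130/1.1095 = 0.8229.
Δ = 0.9130 − 0.8229 = 0.0901.

Δ = 0.090c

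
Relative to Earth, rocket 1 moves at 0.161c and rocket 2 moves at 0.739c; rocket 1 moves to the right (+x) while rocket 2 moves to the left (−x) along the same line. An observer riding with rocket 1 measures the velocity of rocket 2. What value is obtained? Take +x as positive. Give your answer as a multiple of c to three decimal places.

β_A = 0.161, β_B = -0.739.
Transform to A's frame with the inverse velocity-addition law: u' = (u − v)/(1 − uv/c²), taking u = β_B and v = β_A.
u' = (-0.739 − 0.161) / (1 − (0.161)(-0.739)) = -0.9000/1.1190 = -0.8043.

-0.804c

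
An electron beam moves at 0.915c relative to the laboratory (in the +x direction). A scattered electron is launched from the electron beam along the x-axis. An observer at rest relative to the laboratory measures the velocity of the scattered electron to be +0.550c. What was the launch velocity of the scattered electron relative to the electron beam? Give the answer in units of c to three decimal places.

-0.735c

Invert the composition law: u' = (u − v)/(1 − uv/c²).
u' = (0.550 − 0.915) / (1 − (0.550)(0.915)) = -0.3650/0.4968 = -0.7348.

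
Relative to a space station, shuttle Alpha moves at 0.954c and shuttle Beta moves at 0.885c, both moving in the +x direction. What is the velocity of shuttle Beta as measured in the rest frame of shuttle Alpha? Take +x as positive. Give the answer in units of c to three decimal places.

β_A = 0.954, β_B = 0.885.
Transform to A's frame with the inverse velocity-addition law: u' = (u − v)/(1 − uv/c²), taking u = β_B and v = β_A.
u' = (0.885 − 0.954) / (1 − (0.954)(0.885)) = -0.0690/0.1557 = -0.4431.

-0.443c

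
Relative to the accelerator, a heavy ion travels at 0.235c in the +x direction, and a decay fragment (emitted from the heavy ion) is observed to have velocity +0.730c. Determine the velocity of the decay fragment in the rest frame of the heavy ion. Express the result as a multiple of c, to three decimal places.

Invert the composition law: u' = (u − v)/(1 − uv/c²).
u' = (0.730 − 0.235) / (1 − (0.730)(0.235)) = 0.4950/0.8285 = 0.5975.

+0.598c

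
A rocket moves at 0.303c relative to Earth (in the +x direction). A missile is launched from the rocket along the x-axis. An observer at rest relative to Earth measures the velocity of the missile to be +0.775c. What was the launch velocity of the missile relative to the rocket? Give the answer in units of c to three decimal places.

+0.617c

Invert the composition law: u' = (u − v)/(1 − uv/c²).
u' = (0.775 − 0.303) / (1 − (0.775)(0.303)) = 0.4720/0.7652 = 0.6169.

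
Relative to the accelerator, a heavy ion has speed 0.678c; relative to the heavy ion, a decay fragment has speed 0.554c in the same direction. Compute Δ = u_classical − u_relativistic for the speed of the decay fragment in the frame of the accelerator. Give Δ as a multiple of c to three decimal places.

Galilean: u_cl = 0.554 + 0.678 = 1.2320.
Relativistic: u_rel = (0.554 + 0.678) / (1 + 0.554·0.678) = 1.2320/1.3756 = 0.8956.
Δ = 1.2320 − 0.8956 = 0.3364.
(The classical prediction exceeds c; the relativistic result does not.)

Δ = 0.336c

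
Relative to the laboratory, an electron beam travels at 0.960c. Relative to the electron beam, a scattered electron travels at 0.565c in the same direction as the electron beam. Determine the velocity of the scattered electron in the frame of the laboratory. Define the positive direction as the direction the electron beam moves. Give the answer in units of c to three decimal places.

With v = 0.960 and u' = 0.565 (in units of c),
u = (u' + v)/(1 + u'v/c²):
u = (0.565 + 0.960) / (1 + 0.565·0.960) = 1.5250/1.5424 = 0.9887
(Galilean addition would give +1.525c, exceeding c.)

0.989c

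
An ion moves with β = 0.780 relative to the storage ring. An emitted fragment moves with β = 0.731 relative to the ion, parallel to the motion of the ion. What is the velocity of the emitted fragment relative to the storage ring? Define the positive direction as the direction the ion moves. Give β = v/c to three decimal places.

β = 0.962

With v = 0.780 and u' = 0.731 (in units of c),
u = (u' + v)/(1 + u'v/c²):
u = (0.731 + 0.780) / (1 + 0.731·0.780) = 1.5110/1.5702 = 0.9623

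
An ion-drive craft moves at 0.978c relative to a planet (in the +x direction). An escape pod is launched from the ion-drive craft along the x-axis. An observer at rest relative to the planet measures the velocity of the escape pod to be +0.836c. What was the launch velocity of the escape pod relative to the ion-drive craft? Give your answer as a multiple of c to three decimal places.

-0.779c

Invert the composition law: u' = (u − v)/(1 − uv/c²).
u' = (0.836 − 0.978) / (1 − (0.836)(0.978)) = -0.1420/0.1824 = -0.7785.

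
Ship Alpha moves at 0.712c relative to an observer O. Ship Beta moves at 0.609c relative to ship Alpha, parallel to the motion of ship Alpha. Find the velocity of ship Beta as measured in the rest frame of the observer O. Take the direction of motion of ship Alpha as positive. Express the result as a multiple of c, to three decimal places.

With v = 0.712 and u' = 0.609 (in units of c),
u = (u' + v)/(1 + u'v/c²):
u = (0.609 + 0.712) / (1 + 0.609·0.712) = 1.3210/1.4336 = 0.9215
(Galilean addition would give +1.321c, exceeding c.)

0.921c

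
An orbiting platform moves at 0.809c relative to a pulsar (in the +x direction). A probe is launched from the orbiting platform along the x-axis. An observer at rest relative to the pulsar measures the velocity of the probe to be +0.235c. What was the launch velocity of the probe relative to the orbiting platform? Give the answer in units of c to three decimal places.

-0.709c

Invert the composition law: u' = (u − v)/(1 − uv/c²).
u' = (0.235 − 0.809) / (1 − (0.235)(0.809)) = -0.5740/0.8099 = -0.7087.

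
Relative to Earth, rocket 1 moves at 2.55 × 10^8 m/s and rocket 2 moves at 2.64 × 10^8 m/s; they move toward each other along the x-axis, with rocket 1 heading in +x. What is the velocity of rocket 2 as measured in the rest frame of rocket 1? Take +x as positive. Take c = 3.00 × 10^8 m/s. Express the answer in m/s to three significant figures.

-2.97 × 10^8 m/s

β_A = 0.850, β_B = -0.880 (dividing each by c = 3.00 × 10^8 m/s).
Transform to A's frame with the inverse velocity-addition law: u' = (u − v)/(1 − uv/c²), taking u = β_B and v = β_A.
u' = (-0.880 − 0.850) / (1 − (0.850)(-0.880)) = -1.7300/1.7480 = -0.9897.
u' = -0.9897 × 3.00 × 10^8 m/s.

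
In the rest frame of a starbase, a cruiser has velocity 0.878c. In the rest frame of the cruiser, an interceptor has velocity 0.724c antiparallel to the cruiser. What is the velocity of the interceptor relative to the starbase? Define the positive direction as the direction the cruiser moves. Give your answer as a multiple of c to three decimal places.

With v = 0.878 and u' = -0.724 (in units of c),
u = (u' + v)/(1 + u'v/c²):
u = (-0.724 + 0.878) / (1 + (-0.724)·0.878) = 0.1540/0.3643 = 0.4227

+0.423c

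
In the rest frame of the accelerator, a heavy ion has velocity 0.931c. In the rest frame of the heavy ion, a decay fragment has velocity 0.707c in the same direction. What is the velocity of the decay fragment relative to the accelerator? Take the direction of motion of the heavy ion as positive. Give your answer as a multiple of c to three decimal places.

With v = 0.931 and u' = 0.707 (in units of c),
u = (u' + v)/(1 + u'v/c²):
u = (0.707 + 0.931) / (1 + 0.707·0.931) = 1.6380/1.6582 = 0.9878
(Galilean addition would give +1.638c, exceeding c.)

0.988c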